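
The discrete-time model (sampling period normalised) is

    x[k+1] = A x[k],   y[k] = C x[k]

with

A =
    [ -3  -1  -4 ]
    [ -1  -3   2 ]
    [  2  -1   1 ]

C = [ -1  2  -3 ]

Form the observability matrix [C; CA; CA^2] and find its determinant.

CA = [[-5, -2, 5]]
CA^2 = [[27, 6, 21]]
Observability matrix O = [C; CA; CA^2] = [[-1, 2, -3], [-5, -2, 5], [27, 6, 21]]
Expanding along the first row, det(O) = (-1)·((-2)·21 - 5·6) - 2·((-5)·21 - 5·27) + (-3)·((-5)·6 - (-2)·27) = (-1)·(-72) - 2·(-240) + (-3)·24 = 480
Since det(O) ≠ 0, rank(O) = 3 and the system is completely observable.

480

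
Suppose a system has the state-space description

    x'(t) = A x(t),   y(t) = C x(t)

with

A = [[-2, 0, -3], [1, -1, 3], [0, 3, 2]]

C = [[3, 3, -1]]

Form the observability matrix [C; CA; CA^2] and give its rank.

3

CA = [[-3, -6, -2]]
CA^2 = [[0, 0, -13]]
Observability matrix O = [C; CA; CA^2] = [[3, 3, -1], [-3, -6, -2], [0, 0, -13]]
det(O) = 3·((-6)·(-13) - (-2)·0) - 3·((-3)·(-13) - (-2)·0) + (-1)·((-3)·0 - (-6)·0) = 3·78 - 3·39 + (-1)·0 = 117 ≠ 0, so rank(O) = 3.
rank(O) = 3 = n, so the pair (A, C) is completely observable.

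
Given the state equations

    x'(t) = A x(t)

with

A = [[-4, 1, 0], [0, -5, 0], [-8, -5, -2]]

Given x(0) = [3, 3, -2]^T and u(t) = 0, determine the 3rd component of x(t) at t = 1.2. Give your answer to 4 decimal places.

det(sI - A) = s^3 - (tr A)s^2 + (M11 + M22 + M33)s - det A, where Mii is the 2×2 principal minor of A obtained by deleting row i and column i.
tr A = (-4) + (-5) + (-2) = -11; M11 = (-5)·(-2) - 0·(-5) = 10 - 0 = 10; M22 = (-4)·(-2) - 0·(-8) = 8 - 0 = 8; M33 = (-4)·(-5) - 1·0 = 20 - 0 = 20; sum of minors = 38.
det A = (-4)·((-5)·(-2) - 0·(-5)) - 1·(0·(-2) - 0·(-8)) + 0·(0·(-5) - (-5)·(-8)) = (-4)·10 - 1·0 + 0·(-40) = -40.
So p(s) = det(sI - A) = s^3 + 11s^2 + 38s + 40.
Rational-root test: any integer root divides 40. Testing small divisors, s = -2 works: p(-2) = -8 + 44 + (-76) + 40 = 0, so (s + 2) is a factor.
Dividing, p(s) = (s + 2)(s^2 + 9s + 20).
Factor s^2 + 9s + 20: two numbers with sum -9 and product 20 are -4 and -5, so s^2 + 9s + 20 = (s + 4)(s + 5).
Hence p(s) = (s + 2) (s + 4) (s + 5), with roots -5, -4, -2.
The eigenvalues -5, -4, -2 are distinct and real, so A is diagonalisable and x(t) = e^{At} x(0) = V diag(e^{λ_i t}) V^{-1} x(0), where the columns of V are the eigenvectors.
λ = -5: A - (-5)I = [[1, 1, 0], [0, 0, 0], [-8, -5, 3]]. v must be orthogonal to every row; (row 1) × (row 3) = [3, -3, 3], so take v_1 = [-1, 1, -1]^T.
λ = -4: A - (-4)I = [[0, 1, 0], [0, -1, 0], [-8, -5, 2]]. v must be orthogonal to every row; (row 1) × (row 3) = [2, 0, 8], so take v_2 = [1, 0, 4]^T.
λ = -2: A - (-2)I = [[-2, 1, 0], [0, -3, 0], [-8, -5, 0]]. v must be orthogonal to every row; (row 1) × (row 2) = [0, 0, 6], so take v_3 = [0, 0, 1]^T.
V = [v_1 v_2 v_3] = [[-1, 1, 0], [1, 0, 0], [-1, 4, 1]] has det V = -1, so V^{-1} = adj(V)/det V = [[0, 1, 0], [1, 1, 0], [-4, -3, 1]].
Modal coordinates z(0) = V^{-1} x(0): 0·3 + 1·3 + 0·(-2) = 3; 1·3 + 1·3 + 0·(-2) = 6; (-4)·3 + (-3)·3 + 1·(-2) = -23; so z(0) = [3, 6, -23]^T.
x_3(t) = Σ_i (v_i)_3 · z_i(0) · e^{λ_i t} (row 3 of V times the modal terms).
x_3(1.2) = (-1)·3·e^{-5·1.2} + 4·6·e^{-4·1.2} + 1·(-23)·e^{-2·1.2} = (-3)·0.002479 + 24·0.008230 + (-23)·0.090718 = -1.8964.

-1.8964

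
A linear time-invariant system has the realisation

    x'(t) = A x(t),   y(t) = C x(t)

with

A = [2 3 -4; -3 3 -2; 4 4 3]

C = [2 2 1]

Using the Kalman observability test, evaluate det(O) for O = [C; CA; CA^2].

CA = [[2, 16, -9]]
CA^2 = [[-80, 18, -67]]
Observability matrix O = [C; CA; CA^2] = [[2, 2, 1], [2, 16, -9], [-80, 18, -67]]
Expanding along the first row, det(O) = 2·(16·(-67) - (-9)·18) - 2·(2·(-67) - (-9)·(-80)) + 1·(2·18 - 16·(-80)) = 2·(-910) - 2·(-854) + 1·1316 = 1204
Since det(O) ≠ 0, rank(O) = 3 and the system is completely observable.

1204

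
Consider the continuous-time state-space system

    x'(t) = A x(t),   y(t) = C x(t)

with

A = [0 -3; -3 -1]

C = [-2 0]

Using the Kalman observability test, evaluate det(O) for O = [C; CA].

CA = [[0, 6]]
Observability matrix O = [C; CA] = [[-2, 0], [0, 6]]
det(O) = (-2)·6 - 0·0 = -12 - 0 = -12
Since det(O) ≠ 0, rank(O) = 2 and the system is completely observable.

-12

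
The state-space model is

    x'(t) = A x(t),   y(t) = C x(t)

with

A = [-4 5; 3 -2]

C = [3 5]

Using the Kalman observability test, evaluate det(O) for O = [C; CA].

CA = [[3, 5]]
Observability matrix O = [C; CA] = [[3, 5], [3, 5]]
det(O) = 3·5 - 5·3 = 15 - 15 = 0
Since det(O) = 0, rank(O) < 2 and the system is not completely observable.

0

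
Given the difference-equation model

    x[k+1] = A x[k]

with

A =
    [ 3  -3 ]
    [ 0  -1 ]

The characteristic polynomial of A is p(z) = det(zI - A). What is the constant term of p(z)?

-3

For a 2×2 matrix, det(zI - A) = z^2 - (tr A)z + det A.
tr A = 2, det A = -3.
So p(z) = z^2 - 2z - 3.
The constant term is -3.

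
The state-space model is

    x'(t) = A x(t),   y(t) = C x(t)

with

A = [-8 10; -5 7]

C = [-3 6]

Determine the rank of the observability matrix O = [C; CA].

CA = [[-6, 12]]
Observability matrix O = [C; CA] = [[-3, 6], [-6, 12]]
Every row of O is a scalar multiple of row 1 = [-3, 6] (multipliers 1, 2), so the rows span a one-dimensional space.
O ≠ 0, hence rank(O) = 1.
rank(O) = 1 < n = 2, so the pair (A, C) is not completely observable.

1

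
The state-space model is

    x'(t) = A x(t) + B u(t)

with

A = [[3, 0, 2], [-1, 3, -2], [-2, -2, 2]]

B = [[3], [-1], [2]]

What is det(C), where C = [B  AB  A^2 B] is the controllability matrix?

-236

AB = [[13], [-10], [0]]
A^2B = [[39], [-43], [-6]]
Controllability matrix C = [B  AB  A^2B] = [[3, 13, 39], [-1, -10, -43], [2, 0, -6]]
Expanding along the first row, det(C) = 3·((-10)·(-6) - (-43)·0) - 13·((-1)·(-6) - (-43)·2) + 39·((-1)·0 - (-10)·2) = 3·60 - 13·92 + 39·20 = -236
Since det(C) ≠ 0, rank(C) = 3 and the system is completely controllable.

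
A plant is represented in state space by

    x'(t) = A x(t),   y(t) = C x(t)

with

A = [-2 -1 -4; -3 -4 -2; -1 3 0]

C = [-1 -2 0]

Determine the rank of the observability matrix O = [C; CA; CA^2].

3

CA = [[8, 9, 8]]
CA^2 = [[-51, -20, -50]]
Observability matrix O = [C; CA; CA^2] = [[-1, -2, 0], [8, 9, 8], [-51, -20, -50]]
det(O) = (-1)·(9·(-50) - 8·(-20)) - (-2)·(8·(-50) - 8·(-51)) + 0·(8·(-20) - 9·(-51)) = (-1)·(-290) - (-2)·8 + 0·299 = 306 ≠ 0, so rank(O) = 3.
rank(O) = 3 = n, so the pair (A, C) is completely observable.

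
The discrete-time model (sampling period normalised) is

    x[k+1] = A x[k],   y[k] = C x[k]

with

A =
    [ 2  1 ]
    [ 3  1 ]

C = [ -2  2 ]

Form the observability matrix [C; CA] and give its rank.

CA = [[2, 0]]
Observability matrix O = [C; CA] = [[-2, 2], [2, 0]]
det(O) = (-2)·0 - 2·2 = 0 - 4 = -4 ≠ 0, so rank(O) = 2.
rank(O) = 2 = n, so the pair (A, C) is completely observable.

2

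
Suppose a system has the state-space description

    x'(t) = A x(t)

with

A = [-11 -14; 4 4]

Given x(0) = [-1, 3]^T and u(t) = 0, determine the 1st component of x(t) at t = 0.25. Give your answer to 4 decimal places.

det(sI - A) = s^2 - (tr A)s + det A, with tr A = (-11) + 4 = -7 and det A = (-11)·4 - (-14)·4 = -44 - (-56) = 12.
So p(s) = det(sI - A) = s^2 + 7s + 12.
Factor s^2 + 7s + 12: two numbers with sum -7 and product 12 are -3 and -4, so s^2 + 7s + 12 = (s + 3)(s + 4).
Hence p(s) = (s + 3) (s + 4), with roots -4, -3.
The eigenvalues -4, -3 are distinct and real, so A is diagonalisable and x(t) = e^{At} x(0) = V diag(e^{λ_i t}) V^{-1} x(0), where the columns of V are the eigenvectors.
λ = -4: A - (-4)I = [[-7, -14], [4, 8]]. Row 1 gives (-7)·v1 + (-14)·v2 = 0, so take v_1 = [2, -1]^T.
λ = -3: A - (-3)I = [[-8, -14], [4, 7]]. Row 1 gives (-8)·v1 + (-14)·v2 = 0, so take v_2 = [-7, 4]^T.
V = [v_1 v_2] = [[2, -7], [-1, 4]] has det V = 1, so V^{-1} = adj(V)/det V = [[4, 7], [1, 2]].
Modal coordinates z(0) = V^{-1} x(0): 4·(-1) + 7·3 = 17; 1·(-1) + 2·3 = 5; so z(0) = [17, 5]^T.
x_1(t) = Σ_i (v_i)_1 · z_i(0) · e^{λ_i t} (row 1 of V times the modal terms).
x_1(0.25) = 2·17·e^{-4·0.25} + (-7)·5·e^{-3·0.25} = 34·0.36787944 + (-35)·0.47236655 = -4.0249.

-4.0249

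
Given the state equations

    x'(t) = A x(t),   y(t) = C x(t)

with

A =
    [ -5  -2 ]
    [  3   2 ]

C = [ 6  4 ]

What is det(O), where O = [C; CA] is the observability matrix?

CA = [[-18, -4]]
Observability matrix O = [C; CA] = [[6, 4], [-18, -4]]
det(O) = 6·(-4) - 4·(-18) = -24 - (-72) = 48
Since det(O) ≠ 0, rank(O) = 2 and the system is completely observable.

48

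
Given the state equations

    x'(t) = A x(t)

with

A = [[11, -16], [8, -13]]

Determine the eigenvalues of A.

-5, 3

det(sI - A) = s^2 - (tr A)s + det A, with tr A = 11 + (-13) = -2 and det A = 11·(-13) - (-16)·8 = -143 - (-128) = -15.
So p(s) = det(sI - A) = s^2 + 2s - 15.
Factor s^2 + 2s - 15: two numbers with sum -2 and product -15 are 3 and -5, so s^2 + 2s - 15 = (s - 3)(s + 5).
Hence p(s) = (s - 3) (s + 5), with roots -5, 3.
At least one eigenvalue has non-negative real part, so the system is not asymptotically stable.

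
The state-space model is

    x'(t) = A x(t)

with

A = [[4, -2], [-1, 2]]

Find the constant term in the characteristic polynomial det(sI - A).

6

For a 2×2 matrix, det(sI - A) = s^2 - (tr A)s + det A.
tr A = 6, det A = 6.
So p(s) = s^2 - 6s + 6.
The constant term is 6.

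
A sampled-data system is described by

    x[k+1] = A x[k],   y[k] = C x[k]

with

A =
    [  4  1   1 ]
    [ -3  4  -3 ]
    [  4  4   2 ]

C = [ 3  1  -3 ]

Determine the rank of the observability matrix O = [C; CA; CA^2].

3

CA = [[-3, -5, -6]]
CA^2 = [[-21, -47, 0]]
Observability matrix O = [C; CA; CA^2] = [[3, 1, -3], [-3, -5, -6], [-21, -47, 0]]
det(O) = 3·((-5)·0 - (-6)·(-47)) - 1·((-3)·0 - (-6)·(-21)) + (-3)·((-3)·(-47) - (-5)·(-21)) = 3·(-282) - 1·(-126) + (-3)·36 = -828 ≠ 0, so rank(O) = 3.
rank(O) = 3 = n, so the pair (A, C) is completely observable.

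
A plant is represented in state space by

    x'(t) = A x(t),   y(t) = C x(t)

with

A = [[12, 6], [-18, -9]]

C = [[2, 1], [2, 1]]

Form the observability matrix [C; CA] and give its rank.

CA = [[6, 3], [6, 3]]
Observability matrix O = [C; CA] = [[2, 1], [2, 1], [6, 3], [6, 3]]
Every row of O is a scalar multiple of row 1 = [2, 1] (multipliers 1, 1, 3, 3), so the rows span a one-dimensional space.
O ≠ 0, hence rank(O) = 1.
rank(O) = 1 < n = 2, so the pair (A, C) is not completely observable.

1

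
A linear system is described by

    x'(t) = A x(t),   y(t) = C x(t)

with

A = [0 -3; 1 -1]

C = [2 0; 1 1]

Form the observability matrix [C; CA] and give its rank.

2

CA = [[0, -6], [1, -4]]
Observability matrix O = [C; CA] = [[2, 0], [1, 1], [0, -6], [1, -4]]
Take the 2×2 submatrix of O formed by rows 1, 2: [[2, 0], [1, 1]]. Its determinant is 2·1 - 0·1 = 2 - 0 = 2 ≠ 0.
So rank(O) ≥ 2; since O has 2 columns, rank(O) = 2.
rank(O) = 2 = n, so the pair (A, C) is completely observable.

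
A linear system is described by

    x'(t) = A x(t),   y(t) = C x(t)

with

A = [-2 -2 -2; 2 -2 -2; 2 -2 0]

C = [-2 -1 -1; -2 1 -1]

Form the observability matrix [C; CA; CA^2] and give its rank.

CA = [[0, 8, 6], [4, 4, 2]]
CA^2 = [[28, -28, -16], [4, -20, -16]]
Observability matrix O = [C; CA; CA^2] = [[-2, -1, -1], [-2, 1, -1], [0, 8, 6], [4, 4, 2], [28, -28, -16], [4, -20, -16]]
Take the 3×3 submatrix of O formed by rows 1, 2, 3: [[-2, -1, -1], [-2, 1, -1], [0, 8, 6]]. Its determinant is (-2)·(1·6 - (-1)·8) - (-1)·((-2)·6 - (-1)·0) + (-1)·((-2)·8 - 1·0) = (-2)·14 - (-1)·(-12) + (-1)·(-16) = -24 ≠ 0.
So rank(O) ≥ 3; since O has 3 columns, rank(O) = 3.
rank(O) = 3 = n, so the pair (A, C) is completely observable.

3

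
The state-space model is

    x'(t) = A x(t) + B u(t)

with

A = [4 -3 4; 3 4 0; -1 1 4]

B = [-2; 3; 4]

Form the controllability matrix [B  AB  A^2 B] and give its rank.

AB = [[-1], [6], [21]]
A^2B = [[62], [21], [91]]
Controllability matrix C = [B  AB  A^2B] = [[-2, -1, 62], [3, 6, 21], [4, 21, 91]]
det(C) = (-2)·(6·91 - 21·21) - (-1)·(3·91 - 21·4) + 62·(3·21 - 6·4) = (-2)·105 - (-1)·189 + 62·39 = 2397 ≠ 0, so rank(C) = 3.
rank(C) = 3 = n, so the pair (A, B) is completely controllable.

3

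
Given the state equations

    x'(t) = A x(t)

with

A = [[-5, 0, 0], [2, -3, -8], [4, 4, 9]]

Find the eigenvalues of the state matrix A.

det(sI - A) = s^3 - (tr A)s^2 + (M11 + M22 + M33)s - det A, where Mii is the 2×2 principal minor of A obtained by deleting row i and column i.
tr A = (-5) + (-3) + 9 = 1; M11 = (-3)·9 - (-8)·4 = -27 - (-32) = 5; M22 = (-5)·9 - 0·4 = -45 - 0 = -45; M33 = (-5)·(-3) - 0·2 = 15 - 0 = 15; sum of minors = -25.
det A = (-5)·((-3)·9 - (-8)·4) - 0·(2·9 - (-8)·4) + 0·(2·4 - (-3)·4) = (-5)·5 - 0·50 + 0·20 = -25.
So p(s) = det(sI - A) = s^3 - s^2 - 25s + 25.
Rational-root test: any integer root divides 25. Testing small divisors, s = 1 works: p(1) = 1 + (-1) + (-25) + 25 = 0, so (s - 1) is a factor.
Dividing, p(s) = (s - 1)(s^2 - 25).
Factor s^2 - 25: two numbers with sum 0 and product -25 are 5 and -5, so s^2 - 25 = (s - 5)(s + 5).
Hence p(s) = (s - 5) (s - 1) (s + 5), with roots -5, 1, 5.
At least one eigenvalue has non-negative real part, so the system is not asymptotically stable.

-5, 1, 5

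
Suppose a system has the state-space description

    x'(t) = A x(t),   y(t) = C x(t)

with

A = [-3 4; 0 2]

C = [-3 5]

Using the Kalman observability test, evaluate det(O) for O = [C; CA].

-39

CA = [[9, -2]]
Observability matrix O = [C; CA] = [[-3, 5], [9, -2]]
det(O) = (-3)·(-2) - 5·9 = 6 - 45 = -39
Since det(O) ≠ 0, rank(O) = 2 and the system is completely observable.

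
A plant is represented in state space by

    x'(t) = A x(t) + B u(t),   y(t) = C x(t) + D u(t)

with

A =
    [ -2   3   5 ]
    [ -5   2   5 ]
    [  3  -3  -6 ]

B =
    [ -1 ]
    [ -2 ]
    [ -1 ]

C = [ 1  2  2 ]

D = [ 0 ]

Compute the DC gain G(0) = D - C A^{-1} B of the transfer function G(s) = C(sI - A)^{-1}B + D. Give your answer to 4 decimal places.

1.0000

G(0) = C(-A)^{-1}B + D = -C A^{-1} B + D.
det A = -6, so A^{-1} = (1/-6)·adj(A) = [[-1/2, -1/2, -5/6], [5/2, 1/2, 5/2], [-3/2, -1/2, -11/6]]
A^{-1} B = [7/3, -6, 13/3]^T
C A^{-1} B = -1
G(0) = D - C A^{-1} B = 0 - (-1) = 1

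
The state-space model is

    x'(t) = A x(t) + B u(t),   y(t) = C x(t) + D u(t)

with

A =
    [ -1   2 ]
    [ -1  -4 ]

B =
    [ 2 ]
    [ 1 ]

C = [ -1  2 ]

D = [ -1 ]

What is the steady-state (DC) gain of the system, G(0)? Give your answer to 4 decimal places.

-3.0000

G(0) = C(-A)^{-1}B + D = -C A^{-1} B + D.
det A = 6, so A^{-1} = (1/6)·adj(A) = [[-2/3, -1/3], [1/6, -1/6]]
A^{-1} B = [-5/3, 1/6]^T
C A^{-1} B = 2
G(0) = D - C A^{-1} B = -1 - (2) = -3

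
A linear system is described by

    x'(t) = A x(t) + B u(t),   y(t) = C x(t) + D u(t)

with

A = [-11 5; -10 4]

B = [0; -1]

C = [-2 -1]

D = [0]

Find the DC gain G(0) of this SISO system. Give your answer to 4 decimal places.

3.5000

G(0) = C(-A)^{-1}B + D = -C A^{-1} B + D.
det A = 6, so A^{-1} = (1/6)·adj(A) = [[2/3, -5/6], [5/3, -11/6]]
A^{-1} B = [5/6, 11/6]^T
C A^{-1} B = -7/2
G(0) = D - C A^{-1} B = 0 - (-7/2) = 7/2 ≈ 3.5000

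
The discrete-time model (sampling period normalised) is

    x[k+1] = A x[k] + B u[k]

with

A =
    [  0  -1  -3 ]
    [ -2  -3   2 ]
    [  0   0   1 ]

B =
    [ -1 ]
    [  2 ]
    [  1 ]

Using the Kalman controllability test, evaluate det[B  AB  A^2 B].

AB = [[-5], [-2], [1]]
A^2B = [[-1], [18], [1]]
Controllability matrix C = [B  AB  A^2B] = [[-1, -5, -1], [2, -2, 18], [1, 1, 1]]
Expanding along the first row, det(C) = (-1)·((-2)·1 - 18·1) - (-5)·(2·1 - 18·1) + (-1)·(2·1 - (-2)·1) = (-1)·(-20) - (-5)·(-16) + (-1)·4 = -64
Since det(C) ≠ 0, rank(C) = 3 and the system is completely controllable.

-64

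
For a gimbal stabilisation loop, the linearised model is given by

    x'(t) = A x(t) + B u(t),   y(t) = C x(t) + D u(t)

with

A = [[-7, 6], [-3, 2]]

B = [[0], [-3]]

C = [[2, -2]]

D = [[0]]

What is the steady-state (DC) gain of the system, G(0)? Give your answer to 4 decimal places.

G(0) = C(-A)^{-1}B + D = -C A^{-1} B + D.
det A = 4, so A^{-1} = (1/4)·adj(A) = [[1/2, -3/2], [3/4, -7/4]]
A^{-1} B = [9/2, 21/4]^T
C A^{-1} B = -3/2
G(0) = D - C A^{-1} B = 0 - (-3/2) = 3/2 ≈ 1.5000

1.5000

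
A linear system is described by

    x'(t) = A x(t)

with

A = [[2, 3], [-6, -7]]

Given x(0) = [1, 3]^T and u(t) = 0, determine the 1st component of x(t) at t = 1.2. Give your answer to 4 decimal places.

1.4731

det(sI - A) = s^2 - (tr A)s + det A, with tr A = 2 + (-7) = -5 and det A = 2·(-7) - 3·(-6) = -14 - (-18) = 4.
So p(s) = det(sI - A) = s^2 + 5s + 4.
Factor s^2 + 5s + 4: two numbers with sum -5 and product 4 are -1 and -4, so s^2 + 5s + 4 = (s + 1)(s + 4).
Hence p(s) = (s + 1) (s + 4), with roots -4, -1.
The eigenvalues -4, -1 are distinct and real, so A is diagonalisable and x(t) = e^{At} x(0) = V diag(e^{λ_i t}) V^{-1} x(0), where the columns of V are the eigenvectors.
λ = -4: A - (-4)I = [[6, 3], [-6, -3]]. Row 1 gives 6·v1 + 3·v2 = 0, so take v_1 = [1, -2]^T.
λ = -1: A - (-1)I = [[3, 3], [-6, -6]]. Row 1 gives 3·v1 + 3·v2 = 0, so take v_2 = [1, -1]^T.
V = [v_1 v_2] = [[1, 1], [-2, -1]] has det V = 1, so V^{-1} = adj(V)/det V = [[-1, -1], [2, 1]].
Modal coordinates z(0) = V^{-1} x(0): (-1)·1 + (-1)·3 = -4; 2·1 + 1·3 = 5; so z(0) = [-4, 5]^T.
x_1(t) = Σ_i (v_i)_1 · z_i(0) · e^{λ_i t} (row 1 of V times the modal terms).
x_1(1.2) = 1·(-4)·e^{-4·1.2} + 1·5·e^{-1·1.2} = (-4)·0.00822975 + 5·0.30119421 = 1.4731.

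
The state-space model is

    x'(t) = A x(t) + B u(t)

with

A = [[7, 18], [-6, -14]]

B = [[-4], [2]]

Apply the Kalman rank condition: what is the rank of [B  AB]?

AB = [[8], [-4]]
Controllability matrix C = [B  AB] = [[-4, 8], [2, -4]]
Every column of C is a scalar multiple of column 1 = [-4, 2] (multipliers 1, -2), so the columns span a one-dimensional space.
C ≠ 0, hence rank(C) = 1.
rank(C) = 1 < n = 2, so the pair (A, B) is not completely controllable.

1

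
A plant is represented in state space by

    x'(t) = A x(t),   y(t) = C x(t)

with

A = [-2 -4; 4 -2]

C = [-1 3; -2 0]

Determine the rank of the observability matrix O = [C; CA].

CA = [[14, -2], [4, 8]]
Observability matrix O = [C; CA] = [[-1, 3], [-2, 0], [14, -2], [4, 8]]
Take the 2×2 submatrix of O formed by rows 1, 2: [[-1, 3], [-2, 0]]. Its determinant is (-1)·0 - 3·(-2) = 0 - (-6) = 6 ≠ 0.
So rank(O) ≥ 2; since O has 2 columns, rank(O) = 2.
rank(O) = 2 = n, so the pair (A, C) is completely observable.

2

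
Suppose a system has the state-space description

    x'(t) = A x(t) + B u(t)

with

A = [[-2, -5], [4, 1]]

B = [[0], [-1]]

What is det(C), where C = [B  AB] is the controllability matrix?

5

AB = [[5], [-1]]
Controllability matrix C = [B  AB] = [[0, 5], [-1, -1]]
det(C) = 0·(-1) - 5·(-1) = 0 - (-5) = 5
Since det(C) ≠ 0, rank(C) = 2 and the system is completely controllable.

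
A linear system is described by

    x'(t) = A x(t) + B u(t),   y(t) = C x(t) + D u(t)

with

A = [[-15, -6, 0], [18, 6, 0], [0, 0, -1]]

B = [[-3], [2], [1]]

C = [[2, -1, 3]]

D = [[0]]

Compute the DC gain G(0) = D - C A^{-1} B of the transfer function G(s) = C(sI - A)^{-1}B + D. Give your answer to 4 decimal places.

G(0) = C(-A)^{-1}B + D = -C A^{-1} B + D.
det A = -18, so A^{-1} = (1/-18)·adj(A) = [[1/3, 1/3, 0], [-1, -5/6, 0], [0, 0, -1]]
A^{-1} B = [-1/3, 4/3, -1]^T
C A^{-1} B = -5
G(0) = D - C A^{-1} B = 0 - (-5) = 5

5.0000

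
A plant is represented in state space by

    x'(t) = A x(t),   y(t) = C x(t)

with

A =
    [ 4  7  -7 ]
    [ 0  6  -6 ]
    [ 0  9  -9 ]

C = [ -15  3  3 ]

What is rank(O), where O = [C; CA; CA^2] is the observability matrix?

2

CA = [[-60, -60, 60]]
CA^2 = [[-240, -240, 240]]
Observability matrix O = [C; CA; CA^2] = [[-15, 3, 3], [-60, -60, 60], [-240, -240, 240]]
The columns c1, c2, c3 of O are linearly dependent: c1 + 2·c2 + 3·c3 = 0 (check each entry), so rank(O) ≤ 2.
The 2×2 minor from rows 1, 2, columns 1, 2 is (-15)·(-60) - 3·(-60) = 900 - (-180) = 1080 ≠ 0, so rank(O) = 2.
rank(O) = 2 < n = 3, so the pair (A, C) is not completely observable.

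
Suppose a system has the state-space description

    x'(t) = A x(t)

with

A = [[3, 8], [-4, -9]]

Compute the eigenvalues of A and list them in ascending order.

-5, -1

det(sI - A) = s^2 - (tr A)s + det A, with tr A = 3 + (-9) = -6 and det A = 3·(-9) - 8·(-4) = -27 - (-32) = 5.
So p(s) = det(sI - A) = s^2 + 6s + 5.
Factor s^2 + 6s + 5: two numbers with sum -6 and product 5 are -1 and -5, so s^2 + 6s + 5 = (s + 1)(s + 5).
Hence p(s) = (s + 1) (s + 5), with roots -5, -1.
All eigenvalues have negative real part, so the system is asymptotically stable.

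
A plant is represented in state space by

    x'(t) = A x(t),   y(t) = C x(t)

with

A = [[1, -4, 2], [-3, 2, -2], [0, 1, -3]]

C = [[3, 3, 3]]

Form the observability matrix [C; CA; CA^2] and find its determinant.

216

CA = [[-6, -3, -9]]
CA^2 = [[3, 9, 21]]
Observability matrix O = [C; CA; CA^2] = [[3, 3, 3], [-6, -3, -9], [3, 9, 21]]
Expanding along the first row, det(O) = 3·((-3)·21 - (-9)·9) - 3·((-6)·21 - (-9)·3) + 3·((-6)·9 - (-3)·3) = 3·18 - 3·(-99) + 3·(-45) = 216
Since det(O) ≠ 0, rank(O) = 3 and the system is completely observable.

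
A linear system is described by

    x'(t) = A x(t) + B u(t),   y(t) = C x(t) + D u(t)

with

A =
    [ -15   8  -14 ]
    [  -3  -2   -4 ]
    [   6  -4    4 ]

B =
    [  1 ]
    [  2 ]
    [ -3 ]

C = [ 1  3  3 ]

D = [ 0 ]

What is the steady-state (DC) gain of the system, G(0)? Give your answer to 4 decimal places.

G(0) = C(-A)^{-1}B + D = -C A^{-1} B + D.
det A = -72, so A^{-1} = (1/-72)·adj(A) = [[1/3, -1/3, 5/6], [1/6, -1/3, 1/4], [-1/3, 1/6, -3/4]]
A^{-1} B = [-17/6, -5/4, 9/4]^T
C A^{-1} B = 1/6
G(0) = D - C A^{-1} B = 0 - (1/6) = -1/6 ≈ -0.1667

-0.1667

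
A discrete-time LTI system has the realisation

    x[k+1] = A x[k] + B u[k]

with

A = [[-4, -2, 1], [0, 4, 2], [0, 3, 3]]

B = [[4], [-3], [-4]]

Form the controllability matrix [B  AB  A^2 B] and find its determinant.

AB = [[-14], [-20], [-21]]
A^2B = [[75], [-122], [-123]]
Controllability matrix C = [B  AB  A^2B] = [[4, -14, 75], [-3, -20, -122], [-4, -21, -123]]
Expanding along the first row, det(C) = 4·((-20)·(-123) - (-122)·(-21)) - (-14)·((-3)·(-123) - (-122)·(-4)) + 75·((-3)·(-21) - (-20)·(-4)) = 4·(-102) - (-14)·(-119) + 75·(-17) = -3349
Since det(C) ≠ 0, rank(C) = 3 and the system is completely controllable.

-3349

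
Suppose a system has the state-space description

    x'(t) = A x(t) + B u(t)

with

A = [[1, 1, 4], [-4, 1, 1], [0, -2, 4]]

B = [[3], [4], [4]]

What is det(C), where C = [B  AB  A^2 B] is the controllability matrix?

AB = [[23], [-4], [8]]
A^2B = [[51], [-88], [40]]
Controllability matrix C = [B  AB  A^2B] = [[3, 23, 51], [4, -4, -88], [4, 8, 40]]
Expanding along the first row, det(C) = 3·((-4)·40 - (-88)·8) - 23·(4·40 - (-88)·4) + 51·(4·8 - (-4)·4) = 3·544 - 23·512 + 51·48 = -7696
Since det(C) ≠ 0, rank(C) = 3 and the system is completely controllable.

-7696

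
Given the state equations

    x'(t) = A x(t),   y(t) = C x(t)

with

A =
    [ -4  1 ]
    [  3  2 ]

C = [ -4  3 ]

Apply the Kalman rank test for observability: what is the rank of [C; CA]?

2

CA = [[25, 2]]
Observability matrix O = [C; CA] = [[-4, 3], [25, 2]]
det(O) = (-4)·2 - 3·25 = -8 - 75 = -83 ≠ 0, so rank(O) = 2.
rank(O) = 2 = n, so the pair (A, C) is completely observable.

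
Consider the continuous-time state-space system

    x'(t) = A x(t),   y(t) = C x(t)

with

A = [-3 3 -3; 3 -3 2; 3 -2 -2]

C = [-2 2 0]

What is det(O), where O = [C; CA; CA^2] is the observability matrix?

CA = [[12, -12, 10]]
CA^2 = [[-42, 52, -80]]
Observability matrix O = [C; CA; CA^2] = [[-2, 2, 0], [12, -12, 10], [-42, 52, -80]]
Expanding along the first row, det(O) = (-2)·((-12)·(-80) - 10·52) - 2·(12·(-80) - 10·(-42)) + 0·(12·52 - (-12)·(-42)) = (-2)·440 - 2·(-540) + 0·120 = 200
Since det(O) ≠ 0, rank(O) = 3 and the system is completely observable.

200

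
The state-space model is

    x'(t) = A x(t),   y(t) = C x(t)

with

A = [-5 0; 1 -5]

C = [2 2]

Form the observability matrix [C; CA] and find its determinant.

-4

CA = [[-8, -10]]
Observability matrix O = [C; CA] = [[2, 2], [-8, -10]]
det(O) = 2·(-10) - 2·(-8) = -20 - (-16) = -4
Since det(O) ≠ 0, rank(O) = 2 and the system is completely observable.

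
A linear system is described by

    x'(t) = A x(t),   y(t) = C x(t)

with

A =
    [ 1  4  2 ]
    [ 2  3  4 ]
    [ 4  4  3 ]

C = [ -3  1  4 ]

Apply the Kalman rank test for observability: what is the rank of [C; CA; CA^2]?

CA = [[15, 7, 10]]
CA^2 = [[69, 121, 88]]
Observability matrix O = [C; CA; CA^2] = [[-3, 1, 4], [15, 7, 10], [69, 121, 88]]
det(O) = (-3)·(7·88 - 10·121) - 1·(15·88 - 10·69) + 4·(15·121 - 7·69) = (-3)·(-594) - 1·630 + 4·1332 = 6480 ≠ 0, so rank(O) = 3.
rank(O) = 3 = n, so the pair (A, C) is completely observable.

3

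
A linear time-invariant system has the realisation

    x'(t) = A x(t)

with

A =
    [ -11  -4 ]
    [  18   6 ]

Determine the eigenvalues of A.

-3, -2

det(sI - A) = s^2 - (tr A)s + det A, with tr A = (-11) + 6 = -5 and det A = (-11)·6 - (-4)·18 = -66 - (-72) = 6.
So p(s) = det(sI - A) = s^2 + 5s + 6.
Factor s^2 + 5s + 6: two numbers with sum -5 and product 6 are -2 and -3, so s^2 + 5s + 6 = (s + 2)(s + 3).
Hence p(s) = (s + 2) (s + 3), with roots -3, -2.
All eigenvalues have negative real part, so the system is asymptotically stable.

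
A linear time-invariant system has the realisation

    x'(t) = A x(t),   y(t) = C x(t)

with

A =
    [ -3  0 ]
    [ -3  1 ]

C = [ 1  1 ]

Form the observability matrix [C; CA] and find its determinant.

CA = [[-6, 1]]
Observability matrix O = [C; CA] = [[1, 1], [-6, 1]]
det(O) = 1·1 - 1·(-6) = 1 - (-6) = 7
Since det(O) ≠ 0, rank(O) = 2 and the system is completely observable.

7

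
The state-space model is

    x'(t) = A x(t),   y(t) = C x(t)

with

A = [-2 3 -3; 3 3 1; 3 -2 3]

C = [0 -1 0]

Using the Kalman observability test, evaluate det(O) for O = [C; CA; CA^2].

CA = [[-3, -3, -1]]
CA^2 = [[-6, -16, 3]]
Observability matrix O = [C; CA; CA^2] = [[0, -1, 0], [-3, -3, -1], [-6, -16, 3]]
Expanding along the first row, det(O) = 0·((-3)·3 - (-1)·(-16)) - (-1)·((-3)·3 - (-1)·(-6)) + 0·((-3)·(-16) - (-3)·(-6)) = 0·(-25) - (-1)·(-15) + 0·30 = -15
Since det(O) ≠ 0, rank(O) = 3 and the system is completely observable.

-15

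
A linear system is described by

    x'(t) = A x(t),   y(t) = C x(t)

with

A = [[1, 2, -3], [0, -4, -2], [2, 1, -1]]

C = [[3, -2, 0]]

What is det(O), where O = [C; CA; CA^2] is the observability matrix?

CA = [[3, 14, -5]]
CA^2 = [[-7, -55, -32]]
Observability matrix O = [C; CA; CA^2] = [[3, -2, 0], [3, 14, -5], [-7, -55, -32]]
Expanding along the first row, det(O) = 3·(14·(-32) - (-5)·(-55)) - (-2)·(3·(-32) - (-5)·(-7)) + 0·(3·(-55) - 14·(-7)) = 3·(-723) - (-2)·(-131) + 0·(-67) = -2431
Since det(O) ≠ 0, rank(O) = 3 and the system is completely observable.

-2431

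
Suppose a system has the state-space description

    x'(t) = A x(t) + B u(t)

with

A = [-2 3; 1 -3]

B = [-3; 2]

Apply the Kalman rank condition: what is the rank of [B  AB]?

2

AB = [[12], [-9]]
Controllability matrix C = [B  AB] = [[-3, 12], [2, -9]]
det(C) = (-3)·(-9) - 12·2 = 27 - 24 = 3 ≠ 0, so rank(C) = 2.
rank(C) = 2 = n, so the pair (A, B) is completely controllable.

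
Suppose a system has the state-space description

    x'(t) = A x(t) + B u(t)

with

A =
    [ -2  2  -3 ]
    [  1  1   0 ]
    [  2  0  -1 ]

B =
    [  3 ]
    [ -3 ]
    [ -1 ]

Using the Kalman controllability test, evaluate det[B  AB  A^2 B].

846

AB = [[-9], [0], [7]]
A^2B = [[-3], [-9], [-25]]
Controllability matrix C = [B  AB  A^2B] = [[3, -9, -3], [-3, 0, -9], [-1, 7, -25]]
Expanding along the first row, det(C) = 3·(0·(-25) - (-9)·7) - (-9)·((-3)·(-25) - (-9)·(-1)) + (-3)·((-3)·7 - 0·(-1)) = 3·63 - (-9)·66 + (-3)·(-21) = 846
Since det(C) ≠ 0, rank(C) = 3 and the system is completely controllable.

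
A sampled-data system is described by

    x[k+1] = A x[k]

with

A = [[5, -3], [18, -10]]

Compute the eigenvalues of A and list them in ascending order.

-4, -1

det(zI - A) = z^2 - (tr A)z + det A, with tr A = 5 + (-10) = -5 and det A = 5·(-10) - (-3)·18 = -50 - (-54) = 4.
So p(z) = det(zI - A) = z^2 + 5z + 4.
Factor z^2 + 5z + 4: two numbers with sum -5 and product 4 are -1 and -4, so z^2 + 5z + 4 = (z + 1)(z + 4).
Hence p(z) = (z + 1) (z + 4), with roots -4, -1.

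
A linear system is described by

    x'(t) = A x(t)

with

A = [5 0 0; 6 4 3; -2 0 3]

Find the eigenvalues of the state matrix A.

3, 4, 5

det(sI - A) = s^3 - (tr A)s^2 + (M11 + M22 + M33)s - det A, where Mii is the 2×2 principal minor of A obtained by deleting row i and column i.
tr A = 5 + 4 + 3 = 12; M11 = 4·3 - 3·0 = 12 - 0 = 12; M22 = 5·3 - 0·(-2) = 15 - 0 = 15; M33 = 5·4 - 0·6 = 20 - 0 = 20; sum of minors = 47.
det A = 5·(4·3 - 3·0) - 0·(6·3 - 3·(-2)) + 0·(6·0 - 4·(-2)) = 5·12 - 0·24 + 0·8 = 60.
So p(s) = det(sI - A) = s^3 - 12s^2 + 47s - 60.
Rational-root test: any integer root divides -60. Testing small divisors, s = 3 works: p(3) = 27 + (-108) + 141 + (-60) = 0, so (s - 3) is a factor.
Dividing, p(s) = (s - 3)(s^2 - 9s + 20).
Factor s^2 - 9s + 20: two numbers with sum 9 and product 20 are 5 and 4, so s^2 - 9s + 20 = (s - 5)(s - 4).
Hence p(s) = (s - 5) (s - 4) (s - 3), with roots 3, 4, 5.
At least one eigenvalue has non-negative real part, so the system is not asymptotically stable.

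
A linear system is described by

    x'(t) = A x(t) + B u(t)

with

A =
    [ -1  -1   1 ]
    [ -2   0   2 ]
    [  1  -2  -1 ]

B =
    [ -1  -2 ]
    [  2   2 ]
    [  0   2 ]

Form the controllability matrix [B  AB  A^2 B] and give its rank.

3

AB = [[-1, 2], [2, 8], [-5, -8]]
A^2B = [[-6, -18], [-8, -20], [0, -6]]
Controllability matrix C = [B  AB  A^2B] = [[-1, -2, -1, 2, -6, -18], [2, 2, 2, 8, -8, -20], [0, 2, -5, -8, 0, -6]]
Take the 3×3 submatrix of C formed by columns 1, 2, 3: [[-1, -2, -1], [2, 2, 2], [0, 2, -5]]. Its determinant is (-1)·(2·(-5) - 2·2) - (-2)·(2·(-5) - 2·0) + (-1)·(2·2 - 2·0) = (-1)·(-14) - (-2)·(-10) + (-1)·4 = -10 ≠ 0.
So rank(C) ≥ 3; since C has 3 rows, rank(C) = 3.
rank(C) = 3 = n, so the pair (A, B) is completely controllable.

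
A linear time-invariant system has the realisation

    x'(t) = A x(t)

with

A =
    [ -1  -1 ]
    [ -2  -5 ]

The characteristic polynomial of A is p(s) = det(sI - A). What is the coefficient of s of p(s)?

For a 2×2 matrix, det(sI - A) = s^2 - (tr A)s + det A.
tr A = -6, det A = 3.
So p(s) = s^2 + 6s + 3.
The coefficient of s is 6.

6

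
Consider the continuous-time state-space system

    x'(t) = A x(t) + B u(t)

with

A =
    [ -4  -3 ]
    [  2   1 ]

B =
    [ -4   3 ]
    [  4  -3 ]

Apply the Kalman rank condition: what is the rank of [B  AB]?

1

AB = [[4, -3], [-4, 3]]
Controllability matrix C = [B  AB] = [[-4, 3, 4, -3], [4, -3, -4, 3]]
Every column of C is a scalar multiple of column 1 = [-4, 4] (multipliers 1, -3/4, -1, 3/4), so the columns span a one-dimensional space.
C ≠ 0, hence rank(C) = 1.
rank(C) = 1 < n = 2, so the pair (A, B) is not completely controllable.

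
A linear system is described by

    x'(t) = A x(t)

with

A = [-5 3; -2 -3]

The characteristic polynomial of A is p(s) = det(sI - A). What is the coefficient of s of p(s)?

8

For a 2×2 matrix, det(sI - A) = s^2 - (tr A)s + det A.
tr A = -8, det A = 21.
So p(s) = s^2 + 8s + 21.
The coefficient of s is 8.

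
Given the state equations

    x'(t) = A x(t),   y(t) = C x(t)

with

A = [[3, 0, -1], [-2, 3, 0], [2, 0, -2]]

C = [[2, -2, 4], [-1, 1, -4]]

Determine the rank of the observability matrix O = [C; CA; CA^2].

3

CA = [[18, -6, -10], [-13, 3, 9]]
CA^2 = [[46, -18, 2], [-27, 9, -5]]
Observability matrix O = [C; CA; CA^2] = [[2, -2, 4], [-1, 1, -4], [18, -6, -10], [-13, 3, 9], [46, -18, 2], [-27, 9, -5]]
Take the 3×3 submatrix of O formed by rows 1, 2, 3: [[2, -2, 4], [-1, 1, -4], [18, -6, -10]]. Its determinant is 2·(1·(-10) - (-4)·(-6)) - (-2)·((-1)·(-10) - (-4)·18) + 4·((-1)·(-6) - 1·18) = 2·(-34) - (-2)·82 + 4·(-12) = 48 ≠ 0.
So rank(O) ≥ 3; since O has 3 columns, rank(O) = 3.
rank(O) = 3 = n, so the pair (A, C) is completely observable.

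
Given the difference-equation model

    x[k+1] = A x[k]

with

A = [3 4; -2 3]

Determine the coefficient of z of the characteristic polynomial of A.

For a 2×2 matrix, det(zI - A) = z^2 - (tr A)z + det A.
tr A = 6, det A = 17.
So p(z) = z^2 - 6z + 17.
The coefficient of z is -6.

-6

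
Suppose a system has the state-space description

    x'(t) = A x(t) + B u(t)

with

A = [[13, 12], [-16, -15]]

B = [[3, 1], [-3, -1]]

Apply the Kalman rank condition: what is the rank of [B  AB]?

1

AB = [[3, 1], [-3, -1]]
Controllability matrix C = [B  AB] = [[3, 1, 3, 1], [-3, -1, -3, -1]]
Every column of C is a scalar multiple of column 1 = [3, -3] (multipliers 1, 1/3, 1, 1/3), so the columns span a one-dimensional space.
C ≠ 0, hence rank(C) = 1.
rank(C) = 1 < n = 2, so the pair (A, B) is not completely controllable.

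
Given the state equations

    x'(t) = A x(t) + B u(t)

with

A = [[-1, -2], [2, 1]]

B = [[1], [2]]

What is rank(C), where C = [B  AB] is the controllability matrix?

2

AB = [[-5], [4]]
Controllability matrix C = [B  AB] = [[1, -5], [2, 4]]
det(C) = 1·4 - (-5)·2 = 4 - (-10) = 14 ≠ 0, so rank(C) = 2.
rank(C) = 2 = n, so the pair (A, B) is completely controllable.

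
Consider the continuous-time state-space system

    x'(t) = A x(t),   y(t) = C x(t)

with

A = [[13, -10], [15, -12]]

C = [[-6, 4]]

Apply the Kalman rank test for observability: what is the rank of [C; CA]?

CA = [[-18, 12]]
Observability matrix O = [C; CA] = [[-6, 4], [-18, 12]]
Every row of O is a scalar multiple of row 1 = [-6, 4] (multipliers 1, 3), so the rows span a one-dimensional space.
O ≠ 0, hence rank(O) = 1.
rank(O) = 1 < n = 2, so the pair (A, C) is not completely observable.

1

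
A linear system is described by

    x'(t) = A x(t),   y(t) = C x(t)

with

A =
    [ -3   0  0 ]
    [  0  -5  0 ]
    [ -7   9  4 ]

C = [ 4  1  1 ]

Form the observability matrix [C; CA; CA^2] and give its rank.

2

CA = [[-19, 4, 4]]
CA^2 = [[29, 16, 16]]
Observability matrix O = [C; CA; CA^2] = [[4, 1, 1], [-19, 4, 4], [29, 16, 16]]
The columns c1, c2, c3 of O are linearly dependent: -c2 + c3 = 0 (check each entry), so rank(O) ≤ 2.
The 2×2 minor from rows 1, 2, columns 1, 2 is 4·4 - 1·(-19) = 16 - (-19) = 35 ≠ 0, so rank(O) = 2.
rank(O) = 2 < n = 3, so the pair (A, C) is not completely observable.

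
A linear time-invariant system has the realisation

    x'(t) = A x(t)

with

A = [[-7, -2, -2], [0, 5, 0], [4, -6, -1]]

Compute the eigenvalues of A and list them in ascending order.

-5, -3, 5

det(sI - A) = s^3 - (tr A)s^2 + (M11 + M22 + M33)s - det A, where Mii is the 2×2 principal minor of A obtained by deleting row i and column i.
tr A = (-7) + 5 + (-1) = -3; M11 = 5·(-1) - 0·(-6) = -5 - 0 = -5; M22 = (-7)·(-1) - (-2)·4 = 7 - (-8) = 15; M33 = (-7)·5 - (-2)·0 = -35 - 0 = -35; sum of minors = -25.
det A = (-7)·(5·(-1) - 0·(-6)) - (-2)·(0·(-1) - 0·4) + (-2)·(0·(-6) - 5·4) = (-7)·(-5) - (-2)·0 + (-2)·(-20) = 75.
So p(s) = det(sI - A) = s^3 + 3s^2 - 25s - 75.
Rational-root test: any integer root divides -75. Testing small divisors, s = -3 works: p(-3) = -27 + 27 + 75 + (-75) = 0, so (s + 3) is a factor.
Dividing, p(s) = (s + 3)(s^2 - 25).
Factor s^2 - 25: two numbers with sum 0 and product -25 are 5 and -5, so s^2 - 25 = (s - 5)(s + 5).
Hence p(s) = (s - 5) (s + 3) (s + 5), with roots -5, -3, 5.
At least one eigenvalue has non-negative real part, so the system is not asymptotically stable.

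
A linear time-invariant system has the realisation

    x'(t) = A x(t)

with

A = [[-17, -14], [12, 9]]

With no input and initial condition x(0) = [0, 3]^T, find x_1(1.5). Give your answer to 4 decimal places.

det(sI - A) = s^2 - (tr A)s + det A, with tr A = (-17) + 9 = -8 and det A = (-17)·9 - (-14)·12 = -153 - (-168) = 15.
So p(s) = det(sI - A) = s^2 + 8s + 15.
Factor s^2 + 8s + 15: two numbers with sum -8 and product 15 are -3 and -5, so s^2 + 8s + 15 = (s + 3)(s + 5).
Hence p(s) = (s + 3) (s + 5), with roots -5, -3.
The eigenvalues -5, -3 are distinct and real, so A is diagonalisable and x(t) = e^{At} x(0) = V diag(e^{λ_i t}) V^{-1} x(0), where the columns of V are the eigenvectors.
λ = -5: A - (-5)I = [[-12, -14], [12, 14]]. Row 1 gives (-12)·v1 + (-14)·v2 = 0, so take v_1 = [7, -6]^T.
λ = -3: A - (-3)I = [[-14, -14], [12, 12]]. Row 1 gives (-14)·v1 + (-14)·v2 = 0, so take v_2 = [-1, 1]^T.
V = [v_1 v_2] = [[7, -1], [-6, 1]] has det V = 1, so V^{-1} = adj(V)/det V = [[1, 1], [6, 7]].
Modal coordinates z(0) = V^{-1} x(0): 1·0 + 1·3 = 3; 6·0 + 7·3 = 21; so z(0) = [3, 21]^T.
x_1(t) = Σ_i (v_i)_1 · z_i(0) · e^{λ_i t} (row 1 of V times the modal terms).
x_1(1.5) = 7·3·e^{-5·1.5} + (-1)·21·e^{-3·1.5} = 21·0.000553 + (-21)·0.011109 = -0.2217.

-0.2217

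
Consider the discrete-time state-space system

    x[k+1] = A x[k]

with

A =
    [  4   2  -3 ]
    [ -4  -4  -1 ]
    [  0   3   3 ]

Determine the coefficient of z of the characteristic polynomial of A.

Expand det(zI - A) for the 3×3 matrix.
p(z) = z^3 - 3z^2 - 5z - 24.
(Check: constant term = det(-A) = (-1)^3 det A = -24; coefficient of z^2 = -tr A = -3.)
The coefficient of z is -5.

-5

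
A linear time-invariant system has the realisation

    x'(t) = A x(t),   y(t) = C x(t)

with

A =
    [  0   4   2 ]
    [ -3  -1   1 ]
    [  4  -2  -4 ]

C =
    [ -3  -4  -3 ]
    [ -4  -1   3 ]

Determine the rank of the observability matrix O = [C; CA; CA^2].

CA = [[0, -2, 2], [15, -21, -21]]
CA^2 = [[14, -2, -10], [-21, 123, 93]]
Observability matrix O = [C; CA; CA^2] = [[-3, -4, -3], [-4, -1, 3], [0, -2, 2], [15, -21, -21], [14, -2, -10], [-21, 123, 93]]
Take the 3×3 submatrix of O formed by rows 1, 2, 3: [[-3, -4, -3], [-4, -1, 3], [0, -2, 2]]. Its determinant is (-3)·((-1)·2 - 3·(-2)) - (-4)·((-4)·2 - 3·0) + (-3)·((-4)·(-2) - (-1)·0) = (-3)·4 - (-4)·(-8) + (-3)·8 = -68 ≠ 0.
So rank(O) ≥ 3; since O has 3 columns, rank(O) = 3.
rank(O) = 3 = n, so the pair (A, C) is completely observable.

3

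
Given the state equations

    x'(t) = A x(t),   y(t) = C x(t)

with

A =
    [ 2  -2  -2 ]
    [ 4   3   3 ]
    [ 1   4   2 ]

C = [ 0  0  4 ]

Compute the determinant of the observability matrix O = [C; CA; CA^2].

-3968

CA = [[4, 16, 8]]
CA^2 = [[80, 72, 56]]
Observability matrix O = [C; CA; CA^2] = [[0, 0, 4], [4, 16, 8], [80, 72, 56]]
Expanding along the first row, det(O) = 0·(16·56 - 8·72) - 0·(4·56 - 8·80) + 4·(4·72 - 16·80) = 0·320 - 0·(-416) + 4·(-992) = -3968
Since det(O) ≠ 0, rank(O) = 3 and the system is completely observable.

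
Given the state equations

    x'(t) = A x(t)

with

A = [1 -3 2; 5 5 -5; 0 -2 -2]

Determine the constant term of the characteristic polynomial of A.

Expand det(sI - A) for the 3×3 matrix.
p(s) = s^3 - 4s^2 - 2s + 70.
(Check: constant term = det(-A) = (-1)^3 det A = 70; coefficient of s^2 = -tr A = -4.)
The constant term is 70.

70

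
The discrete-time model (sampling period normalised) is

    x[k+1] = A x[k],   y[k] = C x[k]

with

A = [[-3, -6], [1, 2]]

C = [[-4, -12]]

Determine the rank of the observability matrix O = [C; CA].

CA = [[0, 0]]
Observability matrix O = [C; CA] = [[-4, -12], [0, 0]]
Every row of O is a scalar multiple of row 1 = [-4, -12] (multipliers 1, 0), so the rows span a one-dimensional space.
O ≠ 0, hence rank(O) = 1.
rank(O) = 1 < n = 2, so the pair (A, C) is not completely observable.

1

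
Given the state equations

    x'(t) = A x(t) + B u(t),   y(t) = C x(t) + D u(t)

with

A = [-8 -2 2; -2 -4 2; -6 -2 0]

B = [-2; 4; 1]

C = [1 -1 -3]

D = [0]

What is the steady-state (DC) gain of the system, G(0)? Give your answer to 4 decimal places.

-5.4167

G(0) = C(-A)^{-1}B + D = -C A^{-1} B + D.
det A = -48, so A^{-1} = (1/-48)·adj(A) = [[-1/12, 1/12, -1/12], [1/4, -1/4, -1/4], [5/12, 1/12, -7/12]]
A^{-1} B = [5/12, -7/4, -13/12]^T
C A^{-1} B = 65/12
G(0) = D - C A^{-1} B = 0 - (65/12) = -65/12 ≈ -5.4167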